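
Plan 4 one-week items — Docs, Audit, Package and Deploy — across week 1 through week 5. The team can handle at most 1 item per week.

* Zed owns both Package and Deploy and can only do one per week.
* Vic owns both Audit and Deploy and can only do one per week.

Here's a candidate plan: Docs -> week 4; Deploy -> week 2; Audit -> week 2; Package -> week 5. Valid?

Zed owns both Package and Deploy and can only do one per week — holds.
The team can handle at most 1 item per week — violated.
Vic owns both Audit and Deploy and can only do one per week — violated.

Invalid. Vic owns both Audit and Deploy and can only do one per week.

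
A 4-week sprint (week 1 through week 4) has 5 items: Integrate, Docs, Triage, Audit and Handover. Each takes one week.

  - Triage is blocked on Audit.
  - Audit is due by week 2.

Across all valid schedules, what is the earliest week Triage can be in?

Precedence pushes Triage to at least week 2.
Triage at week 2 is achievable: Integrate in week 1; Audit in week 1; Handover in week 1; Docs in week 1; Triage in week 2.

week 2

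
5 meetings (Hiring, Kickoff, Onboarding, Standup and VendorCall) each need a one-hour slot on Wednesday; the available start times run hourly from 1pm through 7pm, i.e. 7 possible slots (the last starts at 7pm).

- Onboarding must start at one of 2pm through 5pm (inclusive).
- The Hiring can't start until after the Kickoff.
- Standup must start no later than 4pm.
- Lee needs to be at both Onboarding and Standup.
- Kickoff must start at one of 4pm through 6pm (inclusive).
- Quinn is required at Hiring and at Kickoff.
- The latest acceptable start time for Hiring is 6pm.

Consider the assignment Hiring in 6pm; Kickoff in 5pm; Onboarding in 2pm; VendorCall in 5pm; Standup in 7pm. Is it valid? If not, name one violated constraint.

No. Standup must start no later than 4pm is not satisfied.

Standup must start no later than 4pm — violated.
Quinn is required at Hiring and at Kickoff — holds.
Lee needs to be at both Onboarding and Standup — holds.
The Hiring can't start until after the Kickoff — holds.
Kickoff must start at one of 4pm through 6pm (inclusive) — holds.
Onboarding must start at one of 2pm through 5pm (inclusive) — holds.
The latest acceptable start time for Hiring is 6pm — holds.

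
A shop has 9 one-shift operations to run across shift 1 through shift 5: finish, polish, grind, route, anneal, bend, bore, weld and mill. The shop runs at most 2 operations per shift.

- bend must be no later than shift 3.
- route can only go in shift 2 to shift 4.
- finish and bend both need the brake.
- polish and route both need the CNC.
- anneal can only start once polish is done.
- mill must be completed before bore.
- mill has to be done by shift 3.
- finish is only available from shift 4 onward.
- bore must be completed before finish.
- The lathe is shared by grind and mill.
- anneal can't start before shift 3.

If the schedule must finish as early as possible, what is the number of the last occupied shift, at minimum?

The precedence chain requires at least 3 distinct shifts.
With at most 2 per shift and 9 operations, at least 5 shifts are needed.
finish can't be placed before shift 4, so the schedule must run through at least shift 4.
5 works (last occupied shift: shift 5): for example polish=shift 1, bore=shift 3, finish=shift 4, grind=shift 4, route=shift 2, anneal=shift 3, weld=shift 5, mill=shift 1, bend=shift 2.

shift 5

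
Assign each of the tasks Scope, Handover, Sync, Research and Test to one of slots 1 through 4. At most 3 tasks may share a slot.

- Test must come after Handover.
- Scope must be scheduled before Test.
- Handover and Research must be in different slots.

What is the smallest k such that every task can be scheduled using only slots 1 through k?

2 slots

The precedence chain requires at least 2 distinct slots.
With at most 3 per slot and 5 tasks, at least 2 slots are needed.
2 works (last occupied slot: 2): for example Research -> 2; Scope -> 1; Test -> 2; Handover -> 1; Sync -> 1.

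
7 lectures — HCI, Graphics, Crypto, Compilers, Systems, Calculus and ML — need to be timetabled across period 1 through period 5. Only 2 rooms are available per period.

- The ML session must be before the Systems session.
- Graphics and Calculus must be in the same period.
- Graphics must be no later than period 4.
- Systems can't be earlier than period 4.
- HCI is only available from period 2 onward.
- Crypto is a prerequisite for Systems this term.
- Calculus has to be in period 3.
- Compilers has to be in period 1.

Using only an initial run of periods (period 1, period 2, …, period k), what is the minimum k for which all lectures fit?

4

The precedence chain requires at least 2 distinct periods.
With at most 2 per period and 7 lectures, at least 4 periods are needed.
Systems can't be placed before period 4, so the schedule must run through at least period 4.
4 works (last occupied period: period 4): for example Crypto -> period 1, Systems -> period 4, Calculus -> period 3, Compilers -> period 1, HCI -> period 2, Graphics -> period 3, ML -> period 2.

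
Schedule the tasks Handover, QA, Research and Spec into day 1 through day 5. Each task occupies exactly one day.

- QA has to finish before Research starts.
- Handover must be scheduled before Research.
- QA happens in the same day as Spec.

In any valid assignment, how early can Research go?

Precedence pushes Research to at least day 2.
Research at day 2 is achievable: Handover in day 1; Research in day 2; QA in day 1; Spec in day 1.

day 2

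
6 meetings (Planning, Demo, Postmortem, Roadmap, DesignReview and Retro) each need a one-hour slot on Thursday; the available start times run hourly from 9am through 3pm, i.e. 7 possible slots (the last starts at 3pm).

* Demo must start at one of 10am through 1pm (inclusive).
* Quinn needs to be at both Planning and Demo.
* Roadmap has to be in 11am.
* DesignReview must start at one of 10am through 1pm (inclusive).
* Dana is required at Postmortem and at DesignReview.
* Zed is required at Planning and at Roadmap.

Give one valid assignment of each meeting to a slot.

Demo -> 10am; Retro -> 9am; DesignReview -> 10am; Planning -> 9am; Roadmap -> 11am; Postmortem -> 9am

Checking: Planning(9am) != Demo(10am); Planning(9am) != Roadmap(11am); Postmortem(9am) != DesignReview(10am); Roadmap=11am in [11am,11am]; DesignReview=10am in [10am,1pm]; Demo=10am in [10am,1pm].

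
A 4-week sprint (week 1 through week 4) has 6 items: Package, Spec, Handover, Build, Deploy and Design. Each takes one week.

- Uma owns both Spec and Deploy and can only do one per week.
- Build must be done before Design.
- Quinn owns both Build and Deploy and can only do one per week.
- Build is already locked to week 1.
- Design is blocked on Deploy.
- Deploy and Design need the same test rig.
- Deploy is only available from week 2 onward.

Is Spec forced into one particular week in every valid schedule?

No

Spec can be week 1 (e.g. Build in week 1, Package in week 1, Spec in week 1, Deploy in week 2, Handover in week 1, Design in week 3) or week 2 (e.g. Build -> week 1; Deploy -> week 3; Handover -> week 1; Package -> week 1; Spec -> week 2; Design -> week 4).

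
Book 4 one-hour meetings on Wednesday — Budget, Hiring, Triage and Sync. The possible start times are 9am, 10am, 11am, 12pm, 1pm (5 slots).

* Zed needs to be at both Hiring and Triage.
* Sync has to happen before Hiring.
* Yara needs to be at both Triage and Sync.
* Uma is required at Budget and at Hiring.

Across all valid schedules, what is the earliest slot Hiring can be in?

10am

Precedence pushes Hiring to at least 10am.
Hiring at 10am is achievable: Hiring=10am, Sync=9am, Triage=11am, Budget=9am.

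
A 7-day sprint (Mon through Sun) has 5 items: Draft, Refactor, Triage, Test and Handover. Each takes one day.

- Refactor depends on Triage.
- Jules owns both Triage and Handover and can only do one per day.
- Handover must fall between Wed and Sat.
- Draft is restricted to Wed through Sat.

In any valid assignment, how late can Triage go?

Downstream work caps Triage at Sat.
Triage at Sat is achievable: Triage in Sat, Draft in Wed, Refactor in Sun, Test in Mon, Handover in Wed.

Sat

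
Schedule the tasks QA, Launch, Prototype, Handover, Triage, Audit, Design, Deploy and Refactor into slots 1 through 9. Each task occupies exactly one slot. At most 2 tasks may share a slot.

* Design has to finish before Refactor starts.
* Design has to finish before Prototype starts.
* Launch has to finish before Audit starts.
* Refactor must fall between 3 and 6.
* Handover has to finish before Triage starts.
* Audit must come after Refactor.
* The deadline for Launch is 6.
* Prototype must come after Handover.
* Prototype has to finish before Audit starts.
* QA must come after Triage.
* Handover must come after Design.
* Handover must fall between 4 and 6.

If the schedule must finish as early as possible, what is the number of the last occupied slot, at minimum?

The precedence chain requires at least 4 distinct slots.
With at most 2 per slot and 9 tasks, at least 5 slots are needed.
Propagating the time windows through the other constraints, QA can't land before 6, so the schedule must run through at least slot 6.
6 works (last occupied slot: 6): for example Prototype=5; Triage=5; Design=1; QA=6; Handover=4; Refactor=3; Audit=6; Deploy=2; Launch=1.

slot 6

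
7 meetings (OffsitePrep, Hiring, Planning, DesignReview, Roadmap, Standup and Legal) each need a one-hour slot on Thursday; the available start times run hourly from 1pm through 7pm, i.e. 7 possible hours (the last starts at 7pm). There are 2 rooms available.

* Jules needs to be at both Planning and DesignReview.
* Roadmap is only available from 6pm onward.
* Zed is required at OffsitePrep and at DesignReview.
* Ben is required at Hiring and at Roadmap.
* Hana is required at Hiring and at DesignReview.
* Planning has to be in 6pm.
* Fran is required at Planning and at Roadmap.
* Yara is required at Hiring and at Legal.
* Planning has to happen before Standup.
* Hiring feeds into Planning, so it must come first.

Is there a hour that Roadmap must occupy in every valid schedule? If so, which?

7pm

Roadmap's window is 6pm–7pm.
Planning is fixed at 6pm, and Roadmap can't share a hour with Planning.
So Roadmap must be 7pm.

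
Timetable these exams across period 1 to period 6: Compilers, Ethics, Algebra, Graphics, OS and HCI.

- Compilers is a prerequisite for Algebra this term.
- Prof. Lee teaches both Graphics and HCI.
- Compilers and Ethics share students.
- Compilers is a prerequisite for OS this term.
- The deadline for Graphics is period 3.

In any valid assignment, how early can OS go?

period 2

Precedence pushes OS to at least period 2.
OS at period 2 is achievable: Ethics -> period 2; HCI -> period 2; Algebra -> period 2; Graphics -> period 1; Compilers -> period 1; OS -> period 2.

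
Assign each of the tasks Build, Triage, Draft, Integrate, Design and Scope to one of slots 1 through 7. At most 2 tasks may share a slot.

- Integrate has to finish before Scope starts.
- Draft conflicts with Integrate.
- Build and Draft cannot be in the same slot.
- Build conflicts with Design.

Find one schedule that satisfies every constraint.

Design -> 3; Draft -> 3; Build -> 1; Triage -> 2; Integrate -> 1; Scope -> 2

Checking: Integrate(1) before Scope(2); Build(1) != Design(3); Draft(3) != Integrate(1); Build(1) != Draft(3); max 2 per slot (cap 2).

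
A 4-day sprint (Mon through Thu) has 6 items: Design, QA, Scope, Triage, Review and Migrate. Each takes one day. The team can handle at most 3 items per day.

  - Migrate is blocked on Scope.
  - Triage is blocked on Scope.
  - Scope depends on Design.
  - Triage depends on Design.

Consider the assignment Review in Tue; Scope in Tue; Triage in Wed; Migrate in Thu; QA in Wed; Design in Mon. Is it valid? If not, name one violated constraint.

Valid

Triage is blocked on Scope — holds.
Migrate is blocked on Scope — holds.
Triage depends on Design — holds.
Scope depends on Design — holds.
The team can handle at most 3 items per day — holds.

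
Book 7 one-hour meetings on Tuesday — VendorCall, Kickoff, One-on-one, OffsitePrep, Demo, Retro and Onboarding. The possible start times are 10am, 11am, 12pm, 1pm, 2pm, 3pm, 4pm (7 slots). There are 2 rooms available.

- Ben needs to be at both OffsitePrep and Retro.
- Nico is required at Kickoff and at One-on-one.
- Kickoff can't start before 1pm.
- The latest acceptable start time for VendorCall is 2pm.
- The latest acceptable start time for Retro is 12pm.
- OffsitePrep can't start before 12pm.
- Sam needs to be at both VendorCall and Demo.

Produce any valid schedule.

One-on-one -> 11am, Onboarding -> 12pm, Kickoff -> 1pm, Demo -> 11am, OffsitePrep -> 12pm, VendorCall -> 10am, Retro -> 10am

Checking: Kickoff(1pm) != One-on-one(11am); OffsitePrep(12pm) != Retro(10am); VendorCall(10am) != Demo(11am); Retro=10am in [10am,12pm]; Kickoff=1pm in [1pm,4pm]; VendorCall=10am in [10am,2pm]; OffsitePrep=12pm in [12pm,4pm]; max 2 per slot (cap 2).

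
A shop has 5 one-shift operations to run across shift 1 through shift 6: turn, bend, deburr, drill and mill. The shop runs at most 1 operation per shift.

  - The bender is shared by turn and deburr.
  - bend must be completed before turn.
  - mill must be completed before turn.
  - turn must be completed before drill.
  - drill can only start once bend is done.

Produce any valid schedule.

bend -> shift 1, turn -> shift 3, mill -> shift 2, deburr -> shift 5, drill -> shift 4

Checking: bend(shift 1) before drill(shift 4); turn(shift 3) before drill(shift 4); mill(shift 2) before turn(shift 3); bend(shift 1) before turn(shift 3); turn(shift 3) != deburr(shift 5); max 1 per shift (cap 1).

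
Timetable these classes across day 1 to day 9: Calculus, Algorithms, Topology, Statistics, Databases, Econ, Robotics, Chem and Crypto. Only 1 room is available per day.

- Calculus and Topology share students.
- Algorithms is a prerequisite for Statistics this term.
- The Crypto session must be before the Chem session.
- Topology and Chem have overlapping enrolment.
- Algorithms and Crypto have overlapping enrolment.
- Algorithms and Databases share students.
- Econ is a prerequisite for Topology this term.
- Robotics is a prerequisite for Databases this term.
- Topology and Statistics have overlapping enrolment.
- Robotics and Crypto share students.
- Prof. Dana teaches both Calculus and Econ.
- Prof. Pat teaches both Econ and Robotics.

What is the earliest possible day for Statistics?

day 2

Precedence pushes Statistics to at least day 2.
Statistics at day 2 is achievable: Econ -> day 3; Topology -> day 4; Robotics -> day 5; Chem -> day 8; Statistics -> day 2; Crypto -> day 7; Algorithms -> day 1; Databases -> day 6; Calculus -> day 9.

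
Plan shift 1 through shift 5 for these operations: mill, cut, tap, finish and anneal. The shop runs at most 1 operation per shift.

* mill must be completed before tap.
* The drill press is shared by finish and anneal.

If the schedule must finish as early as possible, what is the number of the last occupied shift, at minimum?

The precedence chain requires at least 2 distinct shifts.
With at most 1 per shift and 5 operations, at least 5 shifts are needed.
5 works (last occupied shift: shift 5): for example tap -> shift 2; finish -> shift 4; anneal -> shift 5; mill -> shift 1; cut -> shift 3.

5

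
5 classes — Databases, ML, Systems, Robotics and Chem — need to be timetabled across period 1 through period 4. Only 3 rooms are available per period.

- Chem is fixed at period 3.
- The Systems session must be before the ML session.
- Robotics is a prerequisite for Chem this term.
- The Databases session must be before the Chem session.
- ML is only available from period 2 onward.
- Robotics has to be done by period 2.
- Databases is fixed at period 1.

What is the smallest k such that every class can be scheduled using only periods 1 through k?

The precedence chain requires at least 2 distinct periods.
With at most 3 per period and 5 classes, at least 2 periods are needed.
Chem can't be placed before period 3, so the schedule must run through at least period 3.
3 works (last occupied period: period 3): for example Robotics -> period 1, Databases -> period 1, Systems -> period 1, Chem -> period 3, ML -> period 2.

3 periods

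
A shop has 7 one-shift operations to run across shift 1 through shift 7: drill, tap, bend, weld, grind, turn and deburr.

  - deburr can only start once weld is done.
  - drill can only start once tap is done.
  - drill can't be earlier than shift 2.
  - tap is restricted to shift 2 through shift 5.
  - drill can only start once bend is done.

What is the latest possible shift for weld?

shift 6

Downstream work caps weld at shift 6.
weld at shift 6 is achievable: grind=shift 1; drill=shift 3; bend=shift 1; turn=shift 1; tap=shift 2; deburr=shift 7; weld=shift 6.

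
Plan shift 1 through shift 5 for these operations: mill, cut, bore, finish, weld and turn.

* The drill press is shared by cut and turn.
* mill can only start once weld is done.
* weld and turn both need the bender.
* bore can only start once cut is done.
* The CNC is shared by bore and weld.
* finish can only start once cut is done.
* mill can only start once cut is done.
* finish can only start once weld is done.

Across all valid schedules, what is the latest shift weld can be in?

Downstream work caps weld at shift 4.
weld at shift 4 is achievable: cut=shift 1, finish=shift 5, mill=shift 5, weld=shift 4, turn=shift 2, bore=shift 2.

shift 4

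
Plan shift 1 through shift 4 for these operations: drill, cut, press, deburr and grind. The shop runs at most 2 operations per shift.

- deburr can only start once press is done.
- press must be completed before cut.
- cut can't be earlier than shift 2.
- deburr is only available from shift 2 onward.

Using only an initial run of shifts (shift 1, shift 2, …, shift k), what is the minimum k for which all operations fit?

The precedence chain requires at least 2 distinct shifts.
With at most 2 per shift and 5 operations, at least 3 shifts are needed.
3 works (last occupied shift: shift 3): for example drill in shift 1; deburr in shift 2; press in shift 1; grind in shift 3; cut in shift 2.

3 shifts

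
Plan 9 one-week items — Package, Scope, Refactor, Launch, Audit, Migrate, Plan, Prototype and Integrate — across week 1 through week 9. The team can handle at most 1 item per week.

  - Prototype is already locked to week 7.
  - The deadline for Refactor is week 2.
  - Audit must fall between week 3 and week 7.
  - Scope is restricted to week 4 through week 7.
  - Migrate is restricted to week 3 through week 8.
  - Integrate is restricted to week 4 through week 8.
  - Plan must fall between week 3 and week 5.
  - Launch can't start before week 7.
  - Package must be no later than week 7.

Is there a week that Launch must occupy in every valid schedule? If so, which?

Launch is available from week 7.
So Launch is pinned to week 9.

week 9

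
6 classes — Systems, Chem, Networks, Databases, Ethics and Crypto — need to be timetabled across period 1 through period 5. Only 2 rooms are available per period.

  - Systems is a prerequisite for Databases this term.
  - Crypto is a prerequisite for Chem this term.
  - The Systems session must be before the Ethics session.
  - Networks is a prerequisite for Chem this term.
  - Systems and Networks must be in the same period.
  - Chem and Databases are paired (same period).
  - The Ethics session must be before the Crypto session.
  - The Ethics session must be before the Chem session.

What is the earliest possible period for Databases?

period 4

Databases must be in the same period as Chem, which can't be before period 4, so Databases is at least period 4.
Databases at period 4 is achievable: Networks -> period 1, Crypto -> period 3, Ethics -> period 2, Chem -> period 4, Systems -> period 1, Databases -> period 4.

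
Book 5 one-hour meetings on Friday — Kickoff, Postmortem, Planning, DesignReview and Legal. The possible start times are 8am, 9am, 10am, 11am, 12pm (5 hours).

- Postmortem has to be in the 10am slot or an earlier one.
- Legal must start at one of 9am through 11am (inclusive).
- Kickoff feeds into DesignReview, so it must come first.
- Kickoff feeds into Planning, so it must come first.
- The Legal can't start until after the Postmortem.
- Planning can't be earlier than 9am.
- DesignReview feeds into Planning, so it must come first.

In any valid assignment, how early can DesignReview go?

Precedence pushes DesignReview to at least 9am; downstream work caps DesignReview at 11am.
DesignReview at 9am is achievable: Planning=10am, Legal=9am, Postmortem=8am, Kickoff=8am, DesignReview=9am.

9am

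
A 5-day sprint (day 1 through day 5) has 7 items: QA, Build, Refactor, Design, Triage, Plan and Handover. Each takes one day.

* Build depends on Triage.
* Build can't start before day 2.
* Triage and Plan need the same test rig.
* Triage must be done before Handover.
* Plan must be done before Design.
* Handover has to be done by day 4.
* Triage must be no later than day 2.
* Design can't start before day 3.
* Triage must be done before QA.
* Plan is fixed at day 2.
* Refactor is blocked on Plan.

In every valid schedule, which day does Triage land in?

Triage's window is day 1–day 2.
Plan is fixed at day 2, and Triage can't share a day with Plan.
So Triage must be day 1.

day 1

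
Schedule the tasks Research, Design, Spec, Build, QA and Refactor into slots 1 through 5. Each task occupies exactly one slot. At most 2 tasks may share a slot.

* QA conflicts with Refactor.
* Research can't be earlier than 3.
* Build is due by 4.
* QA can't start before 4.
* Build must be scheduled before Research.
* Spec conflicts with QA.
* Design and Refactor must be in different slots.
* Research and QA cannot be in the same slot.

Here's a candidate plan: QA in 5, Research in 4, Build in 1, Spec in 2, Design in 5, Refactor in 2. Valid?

QA conflicts with Refactor — holds.
Spec conflicts with QA — holds.
At most 2 tasks may share a slot — holds.
Research and QA cannot be in the same slot — holds.
Design and Refactor must be in different slots — holds.
QA can't start before 4 — holds.
Research can't be earlier than 3 — holds.
Build is due by 4 — holds.
Build must be scheduled before Research — holds.

Yes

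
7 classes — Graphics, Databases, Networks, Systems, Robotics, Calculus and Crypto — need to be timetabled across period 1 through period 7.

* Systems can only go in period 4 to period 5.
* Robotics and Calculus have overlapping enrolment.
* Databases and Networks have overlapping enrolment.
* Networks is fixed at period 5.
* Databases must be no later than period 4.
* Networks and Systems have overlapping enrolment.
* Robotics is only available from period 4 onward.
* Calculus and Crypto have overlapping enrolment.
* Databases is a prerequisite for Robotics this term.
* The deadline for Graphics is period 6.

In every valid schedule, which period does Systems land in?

period 4

Systems's window is period 4–period 5.
Networks is fixed at period 5, and Systems can't share a period with Networks.
So Systems must be period 4.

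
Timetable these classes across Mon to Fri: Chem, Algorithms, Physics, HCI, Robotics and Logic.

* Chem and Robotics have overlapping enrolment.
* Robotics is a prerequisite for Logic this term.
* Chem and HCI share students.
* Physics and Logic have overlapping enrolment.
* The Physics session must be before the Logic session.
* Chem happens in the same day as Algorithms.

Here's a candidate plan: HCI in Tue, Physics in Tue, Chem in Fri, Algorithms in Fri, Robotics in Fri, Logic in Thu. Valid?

Invalid. Chem and Robotics have overlapping enrolment.

The Physics session must be before the Logic session — holds.
Robotics is a prerequisite for Logic this term — violated.
Physics and Logic have overlapping enrolment — holds.
Chem and Robotics have overlapping enrolment — violated.
Chem and HCI share students — holds.
Chem happens in the same day as Algorithms — holds.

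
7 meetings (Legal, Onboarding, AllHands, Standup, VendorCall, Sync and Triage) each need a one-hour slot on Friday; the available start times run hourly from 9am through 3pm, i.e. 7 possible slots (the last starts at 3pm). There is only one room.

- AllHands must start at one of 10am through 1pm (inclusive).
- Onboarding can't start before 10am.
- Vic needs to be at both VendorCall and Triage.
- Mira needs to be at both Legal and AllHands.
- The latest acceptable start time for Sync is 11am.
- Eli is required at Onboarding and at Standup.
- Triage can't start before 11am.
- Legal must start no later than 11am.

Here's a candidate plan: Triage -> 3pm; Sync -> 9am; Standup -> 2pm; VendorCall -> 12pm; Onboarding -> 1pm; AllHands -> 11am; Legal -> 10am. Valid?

Yes, all constraints hold

Triage can't start before 11am — holds.
Eli is required at Onboarding and at Standup — holds.
Mira needs to be at both Legal and AllHands — holds.
Legal must start no later than 11am — holds.
AllHands must start at one of 10am through 1pm (inclusive) — holds.
The latest acceptable start time for Sync is 11am — holds.
There is only one room — holds.
Vic needs to be at both VendorCall and Triage — holds.
Onboarding can't start before 10am — holds.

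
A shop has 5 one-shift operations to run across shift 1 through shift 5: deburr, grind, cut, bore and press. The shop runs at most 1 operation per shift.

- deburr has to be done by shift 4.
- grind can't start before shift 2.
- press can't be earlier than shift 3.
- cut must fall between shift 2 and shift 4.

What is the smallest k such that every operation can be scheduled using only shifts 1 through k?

5

With at most 1 per shift and 5 operations, at least 5 shifts are needed.
press can't be placed before shift 3, so the schedule must run through at least shift 3.
5 works (last occupied shift: shift 5): for example bore -> shift 5; deburr -> shift 1; cut -> shift 2; press -> shift 3; grind -> shift 4.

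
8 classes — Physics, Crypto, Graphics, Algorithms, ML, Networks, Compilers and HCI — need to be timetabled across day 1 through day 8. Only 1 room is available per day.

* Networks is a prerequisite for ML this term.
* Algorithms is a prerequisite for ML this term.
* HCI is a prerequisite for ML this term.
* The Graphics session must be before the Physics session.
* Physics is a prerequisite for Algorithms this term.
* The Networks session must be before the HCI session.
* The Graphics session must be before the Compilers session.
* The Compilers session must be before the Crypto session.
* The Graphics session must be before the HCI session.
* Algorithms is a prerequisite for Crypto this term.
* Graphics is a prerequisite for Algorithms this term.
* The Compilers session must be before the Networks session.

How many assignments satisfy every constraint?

29

Splitting on Physics: it can be day 2 (13), day 3 (9), day 4 (5), day 5 (2). Listing each branch's schedules as (Crypto, Graphics, Algorithms, ML, Networks, Compilers, HCI) by day number:
Physics=day 2: (5,1,3,8,6,4,7) (5,1,4,8,6,3,7) (6,1,3,8,5,4,7) (6,1,4,8,5,3,7) (6,1,5,8,4,3,7) (7,1,3,8,5,4,6) (7,1,4,8,5,3,6) (7,1,5,8,4,3,6) (7,1,6,8,4,3,5) (8,1,3,7,5,4,6) (8,1,4,7,5,3,6) (8,1,5,7,4,3,6) (8,1,6,7,4,3,5) — 13.
Physics=day 3: (5,1,4,8,6,2,7) (6,1,4,8,5,2,7) (6,1,5,8,4,2,7) (7,1,4,8,5,2,6) (7,1,5,8,4,2,6) (7,1,6,8,4,2,5) (8,1,4,7,5,2,6) (8,1,5,7,4,2,6) (8,1,6,7,4,2,5) — 9.
Physics=day 4: (6,1,5,8,3,2,7) (7,1,5,8,3,2,6) (7,1,6,8,3,2,5) (8,1,5,7,3,2,6) (8,1,6,7,3,2,5) — 5.
Physics=day 5: (7,1,6,8,3,2,4) (8,1,6,7,3,2,4) — 2.
Summing: 13 + 9 + 5 + 2 = 29.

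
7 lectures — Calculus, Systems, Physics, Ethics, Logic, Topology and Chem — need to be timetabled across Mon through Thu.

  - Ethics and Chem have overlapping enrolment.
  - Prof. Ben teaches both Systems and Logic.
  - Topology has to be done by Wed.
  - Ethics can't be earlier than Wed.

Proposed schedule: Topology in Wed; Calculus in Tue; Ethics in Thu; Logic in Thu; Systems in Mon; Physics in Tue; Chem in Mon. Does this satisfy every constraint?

Ethics can't be earlier than Wed — holds.
Ethics and Chem have overlapping enrolment — holds.
Topology has to be done by Wed — holds.
Prof. Ben teaches both Systems and Logic — holds.

Yes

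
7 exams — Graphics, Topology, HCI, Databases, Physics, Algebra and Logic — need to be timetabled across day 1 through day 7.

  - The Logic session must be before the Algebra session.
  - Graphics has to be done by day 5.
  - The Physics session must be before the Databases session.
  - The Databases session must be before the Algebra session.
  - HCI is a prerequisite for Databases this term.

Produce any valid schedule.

HCI in day 1; Physics in day 1; Topology in day 1; Graphics in day 1; Databases in day 2; Logic in day 1; Algebra in day 3

Checking: Databases(day 2) before Algebra(day 3); Logic(day 1) before Algebra(day 3); HCI(day 1) before Databases(day 2); Physics(day 1) before Databases(day 2); Graphics=day 1 in [day 1,day 5].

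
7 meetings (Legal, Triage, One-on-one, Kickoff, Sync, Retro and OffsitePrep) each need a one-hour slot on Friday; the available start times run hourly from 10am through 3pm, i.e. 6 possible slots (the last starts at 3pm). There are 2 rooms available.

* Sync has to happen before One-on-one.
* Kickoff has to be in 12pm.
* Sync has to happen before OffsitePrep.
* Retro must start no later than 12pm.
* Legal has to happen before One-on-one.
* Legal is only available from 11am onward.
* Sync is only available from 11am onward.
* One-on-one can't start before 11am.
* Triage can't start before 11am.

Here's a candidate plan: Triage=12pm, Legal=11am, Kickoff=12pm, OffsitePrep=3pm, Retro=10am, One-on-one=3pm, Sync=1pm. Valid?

Sync has to happen before OffsitePrep — holds.
Legal is only available from 11am onward — holds.
There are 2 rooms available — holds.
Kickoff has to be in 12pm — holds.
Triage can't start before 11am — holds.
Retro must start no later than 12pm — holds.
Sync has to happen before One-on-one — holds.
Sync is only available from 11am onward — holds.
One-on-one can't start before 11am — holds.
Legal has to happen before One-on-one — holds.

Valid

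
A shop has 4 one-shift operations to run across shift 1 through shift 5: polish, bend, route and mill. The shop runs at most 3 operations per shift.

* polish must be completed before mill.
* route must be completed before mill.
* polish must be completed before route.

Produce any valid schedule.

polish=shift 1, mill=shift 3, route=shift 2, bend=shift 1

Checking: polish(shift 1) before route(shift 2); polish(shift 1) before mill(shift 3); route(shift 2) before mill(shift 3); max 2 per shift (cap 3).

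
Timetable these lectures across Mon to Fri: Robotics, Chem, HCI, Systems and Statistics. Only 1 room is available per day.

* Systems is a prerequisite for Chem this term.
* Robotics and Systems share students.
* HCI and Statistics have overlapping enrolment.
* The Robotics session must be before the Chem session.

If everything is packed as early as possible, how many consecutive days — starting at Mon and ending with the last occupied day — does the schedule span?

5 days

The precedence chain requires at least 2 distinct days.
With at most 1 per day and 5 lectures, at least 5 days are needed.
5 works (last occupied day: Fri): for example HCI=Thu, Robotics=Mon, Statistics=Fri, Chem=Wed, Systems=Tue.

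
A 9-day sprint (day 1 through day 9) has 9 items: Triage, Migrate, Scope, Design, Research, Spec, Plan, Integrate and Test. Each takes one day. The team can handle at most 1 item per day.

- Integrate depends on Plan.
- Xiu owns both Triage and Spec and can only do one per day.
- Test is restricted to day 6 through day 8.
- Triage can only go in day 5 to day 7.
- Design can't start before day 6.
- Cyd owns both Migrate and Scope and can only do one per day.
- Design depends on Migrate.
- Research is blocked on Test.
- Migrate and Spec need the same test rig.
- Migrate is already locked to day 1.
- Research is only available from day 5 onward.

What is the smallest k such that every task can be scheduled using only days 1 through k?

The precedence chain requires at least 2 distinct days.
With at most 1 per day and 9 tasks, at least 9 days are needed.
Propagating the time windows through the other constraints, Research can't land before day 7, so the schedule must run through at least day 7.
9 works (last occupied day: day 9): for example Plan=day 2, Research=day 8, Test=day 6, Spec=day 9, Triage=day 5, Design=day 7, Scope=day 4, Integrate=day 3, Migrate=day 1.

9 days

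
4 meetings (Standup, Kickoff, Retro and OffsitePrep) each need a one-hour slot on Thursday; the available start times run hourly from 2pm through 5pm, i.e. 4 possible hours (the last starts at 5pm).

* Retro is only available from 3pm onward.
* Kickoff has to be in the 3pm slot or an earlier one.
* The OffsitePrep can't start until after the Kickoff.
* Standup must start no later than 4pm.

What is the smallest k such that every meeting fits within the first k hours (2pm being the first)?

2

The precedence chain requires at least 2 distinct hours.
2 works (last occupied hour: 3pm): for example OffsitePrep=3pm, Standup=2pm, Retro=3pm, Kickoff=2pm.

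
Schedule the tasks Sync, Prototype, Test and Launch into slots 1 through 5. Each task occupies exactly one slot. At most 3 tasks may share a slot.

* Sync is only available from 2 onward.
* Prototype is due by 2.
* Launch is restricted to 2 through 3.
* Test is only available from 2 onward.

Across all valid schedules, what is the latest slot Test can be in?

Test is available from 2.
Test at 5 is achievable: Launch in 2; Test in 5; Prototype in 1; Sync in 2.

5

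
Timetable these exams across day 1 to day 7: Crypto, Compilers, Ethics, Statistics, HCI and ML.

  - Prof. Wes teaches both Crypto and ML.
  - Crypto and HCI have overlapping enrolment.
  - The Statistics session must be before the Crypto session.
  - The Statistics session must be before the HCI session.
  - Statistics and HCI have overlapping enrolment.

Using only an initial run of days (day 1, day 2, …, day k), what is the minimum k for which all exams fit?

The precedence chain requires at least 2 distinct days.
Could 2 days be enough, i.e. nothing placed later than day 2? No: Crypto must come after Statistics (at day 1 or later) → {day 2}; Statistics must come before Crypto (at day 2 or earlier) → {day 1}; HCI must come after Statistics (at day 1 or later) → {day 2}; HCI can't share with Crypto (day 2) → nothing is left.
So 2 days is not enough.
3 works (last occupied day: day 3): for example ML -> day 1, HCI -> day 3, Compilers -> day 1, Ethics -> day 1, Statistics -> day 1, Crypto -> day 2.

3 days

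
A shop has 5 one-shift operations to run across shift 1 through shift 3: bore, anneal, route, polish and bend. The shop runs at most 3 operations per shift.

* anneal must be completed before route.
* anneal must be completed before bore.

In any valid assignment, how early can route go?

shift 2

Precedence pushes route to at least shift 2.
route at shift 2 is achievable: bore in shift 2; polish in shift 1; bend in shift 1; route in shift 2; anneal in shift 1.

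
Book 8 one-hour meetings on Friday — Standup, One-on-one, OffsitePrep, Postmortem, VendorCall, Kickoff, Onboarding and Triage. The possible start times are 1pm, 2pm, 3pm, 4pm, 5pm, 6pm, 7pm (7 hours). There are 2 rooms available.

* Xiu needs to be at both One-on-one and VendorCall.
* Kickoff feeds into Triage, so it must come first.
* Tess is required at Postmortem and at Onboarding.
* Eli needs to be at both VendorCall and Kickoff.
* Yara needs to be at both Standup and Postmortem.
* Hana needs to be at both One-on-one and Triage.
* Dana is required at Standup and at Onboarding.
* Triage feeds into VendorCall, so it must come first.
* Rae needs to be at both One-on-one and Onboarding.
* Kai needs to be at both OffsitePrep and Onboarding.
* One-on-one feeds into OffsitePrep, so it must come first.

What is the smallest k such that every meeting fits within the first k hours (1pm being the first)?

4 hours

The precedence chain requires at least 3 distinct hours.
With at most 2 per hour and 8 meetings, at least 4 hours are needed.
4 works (last occupied hour: 4pm): for example One-on-one=1pm; Triage=2pm; Onboarding=4pm; Kickoff=1pm; Standup=2pm; Postmortem=3pm; OffsitePrep=3pm; VendorCall=4pm.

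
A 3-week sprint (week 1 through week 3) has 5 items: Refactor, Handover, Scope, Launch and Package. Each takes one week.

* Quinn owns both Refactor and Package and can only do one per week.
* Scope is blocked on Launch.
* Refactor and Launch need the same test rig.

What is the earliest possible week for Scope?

week 2

Precedence pushes Scope to at least week 2.
Scope at week 2 is achievable: Scope in week 2; Package in week 1; Refactor in week 2; Handover in week 1; Launch in week 1.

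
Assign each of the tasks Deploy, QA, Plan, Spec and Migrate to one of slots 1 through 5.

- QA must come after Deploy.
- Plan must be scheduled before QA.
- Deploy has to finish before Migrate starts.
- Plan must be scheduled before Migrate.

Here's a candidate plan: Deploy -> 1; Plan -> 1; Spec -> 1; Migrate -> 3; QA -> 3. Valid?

Valid

Plan must be scheduled before Migrate — holds.
Deploy has to finish before Migrate starts — holds.
QA must come after Deploy — holds.
Plan must be scheduled before QA — holds.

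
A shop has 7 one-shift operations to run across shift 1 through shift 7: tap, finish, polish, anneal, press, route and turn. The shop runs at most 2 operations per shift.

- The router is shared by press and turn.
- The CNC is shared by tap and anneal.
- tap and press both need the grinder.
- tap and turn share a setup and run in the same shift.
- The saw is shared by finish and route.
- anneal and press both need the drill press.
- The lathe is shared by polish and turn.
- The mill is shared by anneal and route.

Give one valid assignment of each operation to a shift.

finish -> shift 2, anneal -> shift 3, tap -> shift 1, route -> shift 4, polish -> shift 2, press -> shift 4, turn -> shift 1

Checking: anneal(shift 3) != press(shift 4); tap(shift 1) != press(shift 4); tap(shift 1) != anneal(shift 3); finish(shift 2) != route(shift 4); anneal(shift 3) != route(shift 4); polish(shift 2) != turn(shift 1); press(shift 4) != turn(shift 1); tap = turn = shift 1; max 2 per shift (cap 2).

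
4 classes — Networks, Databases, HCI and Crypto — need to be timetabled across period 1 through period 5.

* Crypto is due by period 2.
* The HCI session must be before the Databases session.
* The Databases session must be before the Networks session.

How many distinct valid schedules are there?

20

Splitting on Networks: it can be period 3 (2), period 4 (6), period 5 (12). Listing each branch's schedules as (Databases, HCI, Crypto) by period number:
Networks=period 3: (2,1,1) (2,1,2) — 2.
Networks=period 4: (2,1,1) (2,1,2) (3,1,1) (3,1,2) (3,2,1) (3,2,2) — 6.
Networks=period 5: (2,1,1) (2,1,2) (3,1,1) (3,1,2) (3,2,1) (3,2,2) (4,1,1) (4,1,2) (4,2,1) (4,2,2) (4,3,1) (4,3,2) — 12.
Summing: 2 + 6 + 12 = 20.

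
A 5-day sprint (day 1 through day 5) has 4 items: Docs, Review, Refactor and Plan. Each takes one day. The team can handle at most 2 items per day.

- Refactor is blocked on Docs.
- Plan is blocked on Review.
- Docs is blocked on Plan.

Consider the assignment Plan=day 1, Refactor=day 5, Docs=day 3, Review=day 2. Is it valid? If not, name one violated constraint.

No. Plan is blocked on Review is not satisfied.

Docs is blocked on Plan — holds.
The team can handle at most 2 items per day — holds.
Refactor is blocked on Docs — holds.
Plan is blocked on Review — violated.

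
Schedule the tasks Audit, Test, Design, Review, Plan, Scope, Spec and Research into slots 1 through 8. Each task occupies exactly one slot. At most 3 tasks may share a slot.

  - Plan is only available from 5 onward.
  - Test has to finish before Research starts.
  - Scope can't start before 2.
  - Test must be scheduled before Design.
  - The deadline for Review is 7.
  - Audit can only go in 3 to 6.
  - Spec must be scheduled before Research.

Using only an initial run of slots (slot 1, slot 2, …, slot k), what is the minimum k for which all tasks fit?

The precedence chain requires at least 2 distinct slots.
With at most 3 per slot and 8 tasks, at least 3 slots are needed.
Plan can't be placed before 5, so the schedule must run through at least slot 5.
5 works (last occupied slot: 5): for example Test=1, Plan=5, Scope=2, Spec=1, Research=2, Design=2, Audit=3, Review=1.

5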